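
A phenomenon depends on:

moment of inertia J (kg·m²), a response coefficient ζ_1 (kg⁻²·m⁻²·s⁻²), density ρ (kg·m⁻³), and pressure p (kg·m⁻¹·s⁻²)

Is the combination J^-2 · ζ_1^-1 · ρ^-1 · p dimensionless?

Sum the exponent of each base dimension across the product:
  M: −2·[J]_M − [ζ_1]_M − [ρ]_M + [p]_M = −2·(1) − (-2) − (1) + (1) = 0
  L: −2·[J]_L − [ζ_1]_L − [ρ]_L + [p]_L = −2·(2) − (-2) − (-3) + (-1) = 0
  T: −2·[J]_T − [ζ_1]_T − [ρ]_T + [p]_T = −2·(0) − (-2) − (0) + (-2) = 0
All base exponents vanish — dimensionless.

yes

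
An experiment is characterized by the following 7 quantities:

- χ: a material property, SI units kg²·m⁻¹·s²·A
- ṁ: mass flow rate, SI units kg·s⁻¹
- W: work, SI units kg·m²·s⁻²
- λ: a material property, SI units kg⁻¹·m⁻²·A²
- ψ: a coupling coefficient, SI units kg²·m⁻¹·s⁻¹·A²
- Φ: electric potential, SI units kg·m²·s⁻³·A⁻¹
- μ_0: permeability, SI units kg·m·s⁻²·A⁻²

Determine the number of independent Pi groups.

There are 7 variables and 4 base dimensions (M, L, T, I).
The dimension matrix has rank 4.
Independent dimensionless groups: 7 − 4 = 3.

3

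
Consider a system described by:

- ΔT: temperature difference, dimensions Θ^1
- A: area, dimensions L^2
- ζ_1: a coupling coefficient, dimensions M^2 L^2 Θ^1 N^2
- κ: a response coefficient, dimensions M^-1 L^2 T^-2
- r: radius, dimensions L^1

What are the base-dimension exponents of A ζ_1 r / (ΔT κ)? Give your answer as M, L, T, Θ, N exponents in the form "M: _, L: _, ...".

M: 3, L: 3, T: 2, Θ: 0, N: 2

Collect each base-dimension exponent across the product:
  M: −(0) + (0) + (2) − (-1) + (0) = 3
  L: −(0) + (2) + (2) − (2) + (1) = 3
  T: −(0) + (0) + (0) − (-2) + (0) = 2
  Θ: −(1) + (0) + (1) − (0) + (0) = 0
  N: −(0) + (0) + (2) − (0) + (0) = 2
So the dimensions are [M³ L³ T² N²].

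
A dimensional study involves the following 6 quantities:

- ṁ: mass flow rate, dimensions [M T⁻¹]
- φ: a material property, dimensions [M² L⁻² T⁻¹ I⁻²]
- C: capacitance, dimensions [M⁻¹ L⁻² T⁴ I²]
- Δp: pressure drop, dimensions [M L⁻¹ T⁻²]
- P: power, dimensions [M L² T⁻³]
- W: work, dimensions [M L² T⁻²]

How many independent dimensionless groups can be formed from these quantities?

2

There are 6 variables and 4 base dimensions (M, L, T, I).
The dimension matrix has rank 4.
Independent dimensionless groups: 6 − 4 = 2.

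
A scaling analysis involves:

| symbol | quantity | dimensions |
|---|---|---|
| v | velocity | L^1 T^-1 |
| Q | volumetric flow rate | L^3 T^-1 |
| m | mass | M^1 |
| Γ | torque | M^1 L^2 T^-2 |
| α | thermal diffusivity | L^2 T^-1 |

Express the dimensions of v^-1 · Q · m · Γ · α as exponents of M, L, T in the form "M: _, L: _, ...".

Collect each base-dimension exponent across the product:
  M: −(0) + (0) + (1) + (1) + (0) = 2
  L: −(1) + (3) + (0) + (2) + (2) = 6
  T: −(-1) + (-1) + (0) + (-2) + (-1) = -3
So the dimensions are [M² L⁶ T⁻³].

M: 2, L: 6, T: -3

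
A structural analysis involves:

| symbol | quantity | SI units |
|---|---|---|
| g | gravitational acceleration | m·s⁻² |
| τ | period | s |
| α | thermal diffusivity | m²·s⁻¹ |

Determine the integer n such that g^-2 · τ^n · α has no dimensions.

Balance the T exponent: (1)·n from τ, plus −2·(-2) + (-1) = 3 from the rest, must sum to zero.
n + 3 = 0, so n = -3.

-3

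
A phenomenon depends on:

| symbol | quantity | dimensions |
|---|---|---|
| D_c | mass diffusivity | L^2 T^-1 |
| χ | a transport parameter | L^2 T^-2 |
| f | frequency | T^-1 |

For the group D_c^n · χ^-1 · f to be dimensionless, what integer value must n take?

1

Balance the L exponent: (2)·n from D_c, plus −(2) + (0) = -2 from the rest, must sum to zero.
2n − 2 = 0, so n = 1.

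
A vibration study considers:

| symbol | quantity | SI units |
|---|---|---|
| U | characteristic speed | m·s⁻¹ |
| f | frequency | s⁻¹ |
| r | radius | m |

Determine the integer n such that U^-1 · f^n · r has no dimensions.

Balance the T exponent: (-1)·n from f, plus −(-1) + (0) = 1 from the rest, must sum to zero.
−n + 1 = 0, so n = 1.

1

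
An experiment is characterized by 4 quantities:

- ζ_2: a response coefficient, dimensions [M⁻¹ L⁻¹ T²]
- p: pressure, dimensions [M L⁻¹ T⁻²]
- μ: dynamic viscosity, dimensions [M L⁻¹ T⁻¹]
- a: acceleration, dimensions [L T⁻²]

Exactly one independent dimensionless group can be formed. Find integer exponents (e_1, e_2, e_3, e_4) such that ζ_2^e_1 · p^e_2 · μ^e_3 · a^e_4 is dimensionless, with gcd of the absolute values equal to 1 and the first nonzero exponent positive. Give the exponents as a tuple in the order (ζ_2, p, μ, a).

(1, -3, 4, 2)

M: e_1·(-1) + e_2·(1) + e_3·(1) + e_4·(0) = 0
L: e_1·(-1) + e_2·(-1) + e_3·(-1) + e_4·(1) = 0
T: e_1·(2) + e_2·(-2) + e_3·(-1) + e_4·(-2) = 0
Solving this homogeneous linear system for the smallest-integer solution (first nonzero entry positive) gives (1, -3, 4, 2).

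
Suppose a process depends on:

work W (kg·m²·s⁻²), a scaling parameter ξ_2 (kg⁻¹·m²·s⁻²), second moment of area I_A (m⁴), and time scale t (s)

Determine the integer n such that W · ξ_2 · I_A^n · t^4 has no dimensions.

Balance the L exponent: (4)·n from I_A, plus (2) + (2) + 4·(0) = 4 from the rest, must sum to zero.
4n + 4 = 0, so n = -1.

-1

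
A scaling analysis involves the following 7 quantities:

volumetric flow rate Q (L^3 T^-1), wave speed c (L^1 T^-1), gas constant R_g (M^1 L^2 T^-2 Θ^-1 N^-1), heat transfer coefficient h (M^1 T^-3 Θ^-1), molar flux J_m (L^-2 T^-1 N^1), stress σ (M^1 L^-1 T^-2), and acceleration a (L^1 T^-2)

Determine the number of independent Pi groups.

There are 7 variables and 5 base dimensions (M, L, T, Θ, N).
The dimension matrix has rank 5.
Independent dimensionless groups: 7 − 5 = 2.

2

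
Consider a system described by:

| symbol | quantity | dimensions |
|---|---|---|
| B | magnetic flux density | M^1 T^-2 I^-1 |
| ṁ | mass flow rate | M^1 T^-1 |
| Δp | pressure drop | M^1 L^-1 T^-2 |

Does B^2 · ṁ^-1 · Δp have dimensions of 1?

Sum the exponent of each base dimension across the product:
  M: 2·[B]_M − [ṁ]_M + [Δp]_M = 2·(1) − (1) + (1) = 2
  L: 2·[B]_L − [ṁ]_L + [Δp]_L = 2·(0) − (0) + (-1) = -1
  T: 2·[B]_T − [ṁ]_T + [Δp]_T = 2·(-2) − (-1) + (-2) = -5
  I: 2·[B]_I − [ṁ]_I + [Δp]_I = 2·(-1) − (0) + (0) = -2
Net dimensions [M² L⁻¹ T⁻⁵ I⁻²] ≠ [1] — not dimensionless.

no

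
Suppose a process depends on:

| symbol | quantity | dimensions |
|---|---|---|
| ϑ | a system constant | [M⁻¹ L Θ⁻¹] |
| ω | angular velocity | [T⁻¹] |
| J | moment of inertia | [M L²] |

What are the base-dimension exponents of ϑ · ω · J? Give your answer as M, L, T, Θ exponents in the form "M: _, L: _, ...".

M: 0, L: 3, T: -1, Θ: -1

Collect each base-dimension exponent across the product:
  M: (-1) + (0) + (1) = 0
  L: (1) + (0) + (2) = 3
  T: (0) + (-1) + (0) = -1
  Θ: (-1) + (0) + (0) = -1
So the dimensions are [L³ T⁻¹ Θ⁻¹].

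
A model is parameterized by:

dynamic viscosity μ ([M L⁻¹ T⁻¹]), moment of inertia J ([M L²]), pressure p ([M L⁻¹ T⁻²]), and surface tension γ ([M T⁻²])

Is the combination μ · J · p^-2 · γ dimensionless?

no

Sum the exponent of each base dimension across the product:
  M: [μ]_M + [J]_M − 2·[p]_M + [γ]_M = (1) + (1) − 2·(1) + (1) = 1
  L: [μ]_L + [J]_L − 2·[p]_L + [γ]_L = (-1) + (2) − 2·(-1) + (0) = 3
  T: [μ]_T + [J]_T − 2·[p]_T + [γ]_T = (-1) + (0) − 2·(-2) + (-2) = 1
Net dimensions [M L³ T] ≠ [1] — not dimensionless.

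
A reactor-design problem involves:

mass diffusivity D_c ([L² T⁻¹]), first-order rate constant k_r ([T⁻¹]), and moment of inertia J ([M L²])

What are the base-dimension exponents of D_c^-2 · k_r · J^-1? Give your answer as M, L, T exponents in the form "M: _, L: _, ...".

M: -1, L: -6, T: 1

Collect each base-dimension exponent across the product:
  M: −2·(0) + (0) − (1) = -1
  L: −2·(2) + (0) − (2) = -6
  T: −2·(-1) + (-1) − (0) = 1
So the dimensions are [M⁻¹ L⁻⁶ T].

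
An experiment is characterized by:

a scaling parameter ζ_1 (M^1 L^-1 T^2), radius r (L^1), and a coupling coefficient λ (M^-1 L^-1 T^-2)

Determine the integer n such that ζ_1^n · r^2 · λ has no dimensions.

Balance the M exponent: (1)·n from ζ_1, plus 2·(0) + (-1) = -1 from the rest, must sum to zero.
n − 1 = 0, so n = 1.

1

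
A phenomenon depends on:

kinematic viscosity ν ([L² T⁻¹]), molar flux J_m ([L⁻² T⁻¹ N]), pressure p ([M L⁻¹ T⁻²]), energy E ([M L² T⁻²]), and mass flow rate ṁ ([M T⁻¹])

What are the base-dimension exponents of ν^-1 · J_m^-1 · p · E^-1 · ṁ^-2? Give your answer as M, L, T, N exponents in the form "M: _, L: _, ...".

M: -2, L: -3, T: 4, N: -1

Collect each base-dimension exponent across the product:
  M: −(0) − (0) + (1) − (1) − 2·(1) = -2
  L: −(2) − (-2) + (-1) − (2) − 2·(0) = -3
  T: −(-1) − (-1) + (-2) − (-2) − 2·(-1) = 4
  N: −(0) − (1) + (0) − (0) − 2·(0) = -1
So the dimensions are [M⁻² L⁻³ T⁴ N⁻¹].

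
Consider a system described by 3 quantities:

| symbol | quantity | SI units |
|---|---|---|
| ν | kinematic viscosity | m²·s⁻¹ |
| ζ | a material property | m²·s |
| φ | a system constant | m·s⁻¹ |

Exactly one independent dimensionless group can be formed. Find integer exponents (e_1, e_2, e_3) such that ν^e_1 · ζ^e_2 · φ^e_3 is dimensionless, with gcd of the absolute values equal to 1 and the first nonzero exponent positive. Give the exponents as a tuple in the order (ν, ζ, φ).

(3, -1, -4)

L: e_1·(2) + e_2·(2) + e_3·(1) = 0
T: e_1·(-1) + e_2·(1) + e_3·(-1) = 0
Solving this homogeneous linear system for the smallest-integer solution (first nonzero entry positive) gives (3, -1, -4).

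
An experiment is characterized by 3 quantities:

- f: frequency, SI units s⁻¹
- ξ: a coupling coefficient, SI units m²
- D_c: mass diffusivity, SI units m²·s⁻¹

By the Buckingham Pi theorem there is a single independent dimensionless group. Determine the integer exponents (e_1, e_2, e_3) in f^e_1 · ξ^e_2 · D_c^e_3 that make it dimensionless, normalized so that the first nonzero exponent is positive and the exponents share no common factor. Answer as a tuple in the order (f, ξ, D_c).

L: e_1·(0) + e_2·(2) + e_3·(2) = 0
T: e_1·(-1) + e_2·(0) + e_3·(-1) = 0
Solving this homogeneous linear system for the smallest-integer solution (first nonzero entry positive) gives (1, 1, -1).

(1, 1, -1)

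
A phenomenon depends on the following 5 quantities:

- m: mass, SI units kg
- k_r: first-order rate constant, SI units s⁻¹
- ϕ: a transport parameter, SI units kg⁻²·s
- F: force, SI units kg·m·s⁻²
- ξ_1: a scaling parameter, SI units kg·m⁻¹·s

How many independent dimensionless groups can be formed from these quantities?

There are 5 variables and 3 base dimensions (M, L, T).
The dimension matrix has rank 3.
Independent dimensionless groups: 5 − 3 = 2.

2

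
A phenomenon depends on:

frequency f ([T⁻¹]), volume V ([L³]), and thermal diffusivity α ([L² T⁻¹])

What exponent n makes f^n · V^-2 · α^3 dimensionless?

Balance the T exponent: (-1)·n from f, plus −2·(0) + 3·(-1) = -3 from the rest, must sum to zero.
−n − 3 = 0, so n = -3.

-3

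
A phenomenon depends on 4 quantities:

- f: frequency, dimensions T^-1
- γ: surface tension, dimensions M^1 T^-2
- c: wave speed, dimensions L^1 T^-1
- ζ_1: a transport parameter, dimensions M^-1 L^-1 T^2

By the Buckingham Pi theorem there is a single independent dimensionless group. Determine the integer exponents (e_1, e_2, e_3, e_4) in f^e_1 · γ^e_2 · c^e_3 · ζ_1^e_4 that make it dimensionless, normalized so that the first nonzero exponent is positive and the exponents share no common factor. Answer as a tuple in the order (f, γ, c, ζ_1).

(1, -1, -1, -1)

M: e_1·(0) + e_2·(1) + e_3·(0) + e_4·(-1) = 0
L: e_1·(0) + e_2·(0) + e_3·(1) + e_4·(-1) = 0
T: e_1·(-1) + e_2·(-2) + e_3·(-1) + e_4·(2) = 0
Solving this homogeneous linear system for the smallest-integer solution (first nonzero entry positive) gives (1, -1, -1, -1).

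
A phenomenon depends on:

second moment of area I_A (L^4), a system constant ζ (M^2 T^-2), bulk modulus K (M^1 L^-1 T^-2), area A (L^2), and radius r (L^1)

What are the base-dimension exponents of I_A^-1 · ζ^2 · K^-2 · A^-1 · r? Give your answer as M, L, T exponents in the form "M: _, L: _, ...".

Collect each base-dimension exponent across the product:
  M: −(0) + 2·(2) − 2·(1) − (0) + (0) = 2
  L: −(4) + 2·(0) − 2·(-1) − (2) + (1) = -3
  T: −(0) + 2·(-2) − 2·(-2) − (0) + (0) = 0
So the dimensions are [M² L⁻³].

M: 2, L: -3, T: 0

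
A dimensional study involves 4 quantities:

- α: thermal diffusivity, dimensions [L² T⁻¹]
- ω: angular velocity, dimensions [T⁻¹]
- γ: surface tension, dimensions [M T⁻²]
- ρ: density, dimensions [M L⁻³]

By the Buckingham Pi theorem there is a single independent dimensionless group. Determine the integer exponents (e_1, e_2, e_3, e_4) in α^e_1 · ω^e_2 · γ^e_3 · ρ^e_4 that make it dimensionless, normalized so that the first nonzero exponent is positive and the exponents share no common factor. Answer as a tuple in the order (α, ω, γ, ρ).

M: e_1·(0) + e_2·(0) + e_3·(1) + e_4·(1) = 0
L: e_1·(2) + e_2·(0) + e_3·(0) + e_4·(-3) = 0
T: e_1·(-1) + e_2·(-1) + e_3·(-2) + e_4·(0) = 0
Solving this homogeneous linear system for the smallest-integer solution (first nonzero entry positive) gives (3, 1, -2, 2).

(3, 1, -2, 2)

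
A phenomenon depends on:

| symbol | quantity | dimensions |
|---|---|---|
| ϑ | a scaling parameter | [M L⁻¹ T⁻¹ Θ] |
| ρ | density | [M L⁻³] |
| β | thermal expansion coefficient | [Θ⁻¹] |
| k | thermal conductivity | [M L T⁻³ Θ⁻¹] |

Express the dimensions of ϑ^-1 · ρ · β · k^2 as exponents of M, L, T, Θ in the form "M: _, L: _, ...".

Collect each base-dimension exponent across the product:
  M: −(1) + (1) + (0) + 2·(1) = 2
  L: −(-1) + (-3) + (0) + 2·(1) = 0
  T: −(-1) + (0) + (0) + 2·(-3) = -5
  Θ: −(1) + (0) + (-1) + 2·(-1) = -4
So the dimensions are [M² T⁻⁵ Θ⁻⁴].

M: 2, L: 0, T: -5, Θ: -4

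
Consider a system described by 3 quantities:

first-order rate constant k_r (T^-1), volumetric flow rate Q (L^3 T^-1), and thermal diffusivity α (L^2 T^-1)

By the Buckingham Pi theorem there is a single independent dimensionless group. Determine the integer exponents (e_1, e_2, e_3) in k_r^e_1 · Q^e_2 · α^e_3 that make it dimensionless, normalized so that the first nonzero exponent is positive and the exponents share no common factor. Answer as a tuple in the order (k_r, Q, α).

(1, 2, -3)

L: e_1·(0) + e_2·(3) + e_3·(2) = 0
T: e_1·(-1) + e_2·(-1) + e_3·(-1) = 0
Solving this homogeneous linear system for the smallest-integer solution (first nonzero entry positive) gives (1, 2, -3).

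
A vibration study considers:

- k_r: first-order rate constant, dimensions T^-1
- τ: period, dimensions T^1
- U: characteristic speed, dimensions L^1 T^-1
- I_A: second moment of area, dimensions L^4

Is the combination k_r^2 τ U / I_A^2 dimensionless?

no

Sum the exponent of each base dimension across the product:
  L: 2·[k_r]_L + [τ]_L + [U]_L − 2·[I_A]_L = 2·(0) + (0) + (1) − 2·(4) = -7
  T: 2·[k_r]_T + [τ]_T + [U]_T − 2·[I_A]_T = 2·(-1) + (1) + (-1) − 2·(0) = -2
Net dimensions [L⁻⁷ T⁻²] ≠ [1] — not dimensionless.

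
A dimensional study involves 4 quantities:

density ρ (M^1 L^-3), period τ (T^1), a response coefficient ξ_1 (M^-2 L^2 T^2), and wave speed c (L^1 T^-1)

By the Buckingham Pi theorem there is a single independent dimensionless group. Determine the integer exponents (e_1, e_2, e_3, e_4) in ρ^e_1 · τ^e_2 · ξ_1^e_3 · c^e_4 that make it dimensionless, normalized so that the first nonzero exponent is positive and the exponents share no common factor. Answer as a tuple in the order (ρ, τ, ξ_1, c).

M: e_1·(1) + e_2·(0) + e_3·(-2) + e_4·(0) = 0
L: e_1·(-3) + e_2·(0) + e_3·(2) + e_4·(1) = 0
T: e_1·(0) + e_2·(1) + e_3·(2) + e_4·(-1) = 0
Solving this homogeneous linear system for the smallest-integer solution (first nonzero entry positive) gives (2, 2, 1, 4).

(2, 2, 1, 4)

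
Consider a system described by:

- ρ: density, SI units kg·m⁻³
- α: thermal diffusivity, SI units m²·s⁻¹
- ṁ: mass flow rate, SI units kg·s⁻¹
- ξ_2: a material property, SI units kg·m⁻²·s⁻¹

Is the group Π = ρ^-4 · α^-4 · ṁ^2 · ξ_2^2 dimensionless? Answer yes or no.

yes

Sum the exponent of each base dimension across the product:
  M: −4·[ρ]_M − 4·[α]_M + 2·[ṁ]_M + 2·[ξ_2]_M = −4·(1) − 4·(0) + 2·(1) + 2·(1) = 0
  L: −4·[ρ]_L − 4·[α]_L + 2·[ṁ]_L + 2·[ξ_2]_L = −4·(-3) − 4·(2) + 2·(0) + 2·(-2) = 0
  T: −4·[ρ]_T − 4·[α]_T + 2·[ṁ]_T + 2·[ξ_2]_T = −4·(0) − 4·(-1) + 2·(-1) + 2·(-1) = 0
  Θ: −4·[ρ]_Θ − 4·[α]_Θ + 2·[ṁ]_Θ + 2·[ξ_2]_Θ = −4·(0) − 4·(0) + 2·(0) + 2·(0) = 0
All base exponents vanish — dimensionless.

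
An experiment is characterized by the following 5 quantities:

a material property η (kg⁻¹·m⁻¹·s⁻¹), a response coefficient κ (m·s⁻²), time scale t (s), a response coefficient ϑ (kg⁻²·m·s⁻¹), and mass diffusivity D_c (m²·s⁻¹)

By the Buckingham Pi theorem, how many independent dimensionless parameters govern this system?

There are 5 variables and 3 base dimensions (M, L, T).
The dimension matrix has rank 3.
Independent dimensionless groups: 5 − 3 = 2.

2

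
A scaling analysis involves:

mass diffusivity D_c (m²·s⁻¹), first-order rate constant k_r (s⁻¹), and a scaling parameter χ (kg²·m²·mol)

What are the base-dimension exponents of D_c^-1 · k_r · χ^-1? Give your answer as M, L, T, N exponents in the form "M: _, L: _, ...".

Collect each base-dimension exponent across the product:
  M: −(0) + (0) − (2) = -2
  L: −(2) + (0) − (2) = -4
  T: −(-1) + (-1) − (0) = 0
  N: −(0) + (0) − (1) = -1
So the dimensions are [M⁻² L⁻⁴ N⁻¹].

M: -2, L: -4, T: 0, N: -1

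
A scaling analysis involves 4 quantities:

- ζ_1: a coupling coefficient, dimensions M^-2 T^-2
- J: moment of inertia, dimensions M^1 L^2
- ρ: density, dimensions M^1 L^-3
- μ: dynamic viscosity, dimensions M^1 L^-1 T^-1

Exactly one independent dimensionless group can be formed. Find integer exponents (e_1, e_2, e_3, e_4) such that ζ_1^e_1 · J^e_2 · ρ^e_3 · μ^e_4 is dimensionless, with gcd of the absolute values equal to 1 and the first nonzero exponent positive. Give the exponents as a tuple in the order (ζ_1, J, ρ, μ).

(1, 2, 2, -2)

M: e_1·(-2) + e_2·(1) + e_3·(1) + e_4·(1) = 0
L: e_1·(0) + e_2·(2) + e_3·(-3) + e_4·(-1) = 0
T: e_1·(-2) + e_2·(0) + e_3·(0) + e_4·(-1) = 0
Solving this homogeneous linear system for the smallest-integer solution (first nonzero entry positive) gives (1, 2, 2, -2).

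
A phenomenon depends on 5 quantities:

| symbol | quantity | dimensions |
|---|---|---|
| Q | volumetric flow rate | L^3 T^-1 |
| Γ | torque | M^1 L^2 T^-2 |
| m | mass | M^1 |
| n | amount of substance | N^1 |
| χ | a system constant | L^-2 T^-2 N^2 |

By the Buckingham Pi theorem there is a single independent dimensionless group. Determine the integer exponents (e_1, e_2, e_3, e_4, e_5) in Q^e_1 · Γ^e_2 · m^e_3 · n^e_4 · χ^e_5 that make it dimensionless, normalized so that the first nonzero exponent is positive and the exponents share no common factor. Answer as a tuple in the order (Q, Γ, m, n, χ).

M: e_1·(0) + e_2·(1) + e_3·(1) + e_4·(0) + e_5·(0) = 0
L: e_1·(3) + e_2·(2) + e_3·(0) + e_4·(0) + e_5·(-2) = 0
T: e_1·(-1) + e_2·(-2) + e_3·(0) + e_4·(0) + e_5·(-2) = 0
N: e_1·(0) + e_2·(0) + e_3·(0) + e_4·(1) + e_5·(2) = 0
Solving this homogeneous linear system for the smallest-integer solution (first nonzero entry positive) gives (2, -2, 2, -2, 1).

(2, -2, 2, -2, 1)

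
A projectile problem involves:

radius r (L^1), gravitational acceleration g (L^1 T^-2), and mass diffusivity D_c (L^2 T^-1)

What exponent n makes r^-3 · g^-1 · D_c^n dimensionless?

2

Balance the L exponent: (2)·n from D_c, plus −3·(1) − (1) = -4 from the rest, must sum to zero.
2n − 4 = 0, so n = 2.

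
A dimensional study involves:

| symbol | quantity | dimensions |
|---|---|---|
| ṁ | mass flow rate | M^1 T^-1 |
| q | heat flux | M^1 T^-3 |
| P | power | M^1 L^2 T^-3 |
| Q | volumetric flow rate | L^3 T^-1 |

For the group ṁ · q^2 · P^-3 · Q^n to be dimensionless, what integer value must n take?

2

Balance the L exponent: (3)·n from Q, plus (0) + 2·(0) − 3·(2) = -6 from the rest, must sum to zero.
3n − 6 = 0, so n = 2.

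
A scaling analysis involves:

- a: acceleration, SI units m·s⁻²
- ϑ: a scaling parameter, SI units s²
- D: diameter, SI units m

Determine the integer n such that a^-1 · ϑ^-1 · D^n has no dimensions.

1

Balance the L exponent: (1)·n from D, plus −(1) − (0) = -1 from the rest, must sum to zero.
n − 1 = 0, so n = 1.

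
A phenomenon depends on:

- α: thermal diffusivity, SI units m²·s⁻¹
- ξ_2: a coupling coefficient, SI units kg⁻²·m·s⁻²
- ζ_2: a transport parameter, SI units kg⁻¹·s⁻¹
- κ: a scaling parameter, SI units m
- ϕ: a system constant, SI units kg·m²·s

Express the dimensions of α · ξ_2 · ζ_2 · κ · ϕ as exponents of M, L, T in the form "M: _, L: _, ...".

Collect each base-dimension exponent across the product:
  M: (0) + (-2) + (-1) + (0) + (1) = -2
  L: (2) + (1) + (0) + (1) + (2) = 6
  T: (-1) + (-2) + (-1) + (0) + (1) = -3
So the dimensions are [M⁻² L⁶ T⁻³].

M: -2, L: 6, T: -3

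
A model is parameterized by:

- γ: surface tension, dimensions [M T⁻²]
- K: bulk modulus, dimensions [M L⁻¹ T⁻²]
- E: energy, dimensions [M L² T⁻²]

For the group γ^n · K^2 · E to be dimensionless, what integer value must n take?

Balance the M exponent: (1)·n from γ, plus 2·(1) + (1) = 3 from the rest, must sum to zero.
n + 3 = 0, so n = -3.

-3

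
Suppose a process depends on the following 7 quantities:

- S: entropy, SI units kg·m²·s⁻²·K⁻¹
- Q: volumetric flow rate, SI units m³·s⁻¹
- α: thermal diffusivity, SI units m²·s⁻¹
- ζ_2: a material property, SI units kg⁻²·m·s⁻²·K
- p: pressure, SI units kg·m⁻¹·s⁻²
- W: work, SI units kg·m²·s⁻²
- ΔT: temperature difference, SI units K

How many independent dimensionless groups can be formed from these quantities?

There are 7 variables and 4 base dimensions (M, L, T, Θ).
The dimension matrix has rank 4.
Independent dimensionless groups: 7 − 4 = 3.

3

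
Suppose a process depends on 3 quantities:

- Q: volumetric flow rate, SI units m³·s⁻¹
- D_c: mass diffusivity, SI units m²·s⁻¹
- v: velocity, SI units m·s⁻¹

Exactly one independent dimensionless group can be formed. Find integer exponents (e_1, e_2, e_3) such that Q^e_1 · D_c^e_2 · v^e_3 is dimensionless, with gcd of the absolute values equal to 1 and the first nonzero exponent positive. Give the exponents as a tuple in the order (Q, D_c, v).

(1, -2, 1)

L: e_1·(3) + e_2·(2) + e_3·(1) = 0
T: e_1·(-1) + e_2·(-1) + e_3·(-1) = 0
Solving this homogeneous linear system for the smallest-integer solution (first nonzero entry positive) gives (1, -2, 1).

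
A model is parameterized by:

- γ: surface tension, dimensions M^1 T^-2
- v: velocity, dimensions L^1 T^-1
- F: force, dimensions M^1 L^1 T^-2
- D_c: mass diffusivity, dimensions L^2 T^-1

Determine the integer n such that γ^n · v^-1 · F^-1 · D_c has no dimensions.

Balance the M exponent: (1)·n from γ, plus −(0) − (1) + (0) = -1 from the rest, must sum to zero.
n − 1 = 0, so n = 1.

1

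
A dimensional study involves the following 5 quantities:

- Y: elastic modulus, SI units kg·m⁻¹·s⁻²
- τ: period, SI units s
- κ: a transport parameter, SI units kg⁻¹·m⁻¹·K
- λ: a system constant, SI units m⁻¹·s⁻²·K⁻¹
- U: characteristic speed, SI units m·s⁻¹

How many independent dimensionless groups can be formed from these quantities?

There are 5 variables and 4 base dimensions (M, L, T, Θ).
The dimension matrix has rank 4.
Independent dimensionless groups: 5 − 4 = 1.

1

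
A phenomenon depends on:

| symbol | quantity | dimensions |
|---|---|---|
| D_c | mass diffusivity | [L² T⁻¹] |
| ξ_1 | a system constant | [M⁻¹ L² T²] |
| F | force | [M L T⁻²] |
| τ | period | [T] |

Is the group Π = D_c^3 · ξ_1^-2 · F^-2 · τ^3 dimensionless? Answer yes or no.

yes

Sum the exponent of each base dimension across the product:
  M: 3·[D_c]_M − 2·[ξ_1]_M − 2·[F]_M + 3·[τ]_M = 3·(0) − 2·(-1) − 2·(1) + 3·(0) = 0
  L: 3·[D_c]_L − 2·[ξ_1]_L − 2·[F]_L + 3·[τ]_L = 3·(2) − 2·(2) − 2·(1) + 3·(0) = 0
  T: 3·[D_c]_T − 2·[ξ_1]_T − 2·[F]_T + 3·[τ]_T = 3·(-1) − 2·(2) − 2·(-2) + 3·(1) = 0
All base exponents vanish — dimensionless.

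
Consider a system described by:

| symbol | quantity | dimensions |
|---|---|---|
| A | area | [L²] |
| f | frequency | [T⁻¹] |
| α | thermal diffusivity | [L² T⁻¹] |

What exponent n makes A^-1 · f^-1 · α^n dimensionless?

1

Balance the L exponent: (2)·n from α, plus −(2) − (0) = -2 from the rest, must sum to zero.
2n − 2 = 0, so n = 1.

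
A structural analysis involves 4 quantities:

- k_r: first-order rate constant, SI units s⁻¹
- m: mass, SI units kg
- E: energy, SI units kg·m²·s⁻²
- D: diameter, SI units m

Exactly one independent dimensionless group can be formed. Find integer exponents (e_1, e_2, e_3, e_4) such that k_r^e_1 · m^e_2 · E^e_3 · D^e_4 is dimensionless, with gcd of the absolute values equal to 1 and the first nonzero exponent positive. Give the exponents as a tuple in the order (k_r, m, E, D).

M: e_1·(0) + e_2·(1) + e_3·(1) + e_4·(0) = 0
L: e_1·(0) + e_2·(0) + e_3·(2) + e_4·(1) = 0
T: e_1·(-1) + e_2·(0) + e_3·(-2) + e_4·(0) = 0
Solving this homogeneous linear system for the smallest-integer solution (first nonzero entry positive) gives (2, 1, -1, 2).

(2, 1, -1, 2)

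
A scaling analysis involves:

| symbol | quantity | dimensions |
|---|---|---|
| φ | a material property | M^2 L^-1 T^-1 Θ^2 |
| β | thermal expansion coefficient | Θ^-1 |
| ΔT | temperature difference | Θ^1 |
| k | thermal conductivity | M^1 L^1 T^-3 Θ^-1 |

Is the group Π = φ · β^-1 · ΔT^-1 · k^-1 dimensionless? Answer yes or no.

Sum the exponent of each base dimension across the product:
  M: [φ]_M − [β]_M − [ΔT]_M − [k]_M = (2) − (0) − (0) − (1) = 1
  L: [φ]_L − [β]_L − [ΔT]_L − [k]_L = (-1) − (0) − (0) − (1) = -2
  T: [φ]_T − [β]_T − [ΔT]_T − [k]_T = (-1) − (0) − (0) − (-3) = 2
  Θ: [φ]_Θ − [β]_Θ − [ΔT]_Θ − [k]_Θ = (2) − (-1) − (1) − (-1) = 3
Net dimensions [M L⁻² T² Θ³] ≠ [1] — not dimensionless.

no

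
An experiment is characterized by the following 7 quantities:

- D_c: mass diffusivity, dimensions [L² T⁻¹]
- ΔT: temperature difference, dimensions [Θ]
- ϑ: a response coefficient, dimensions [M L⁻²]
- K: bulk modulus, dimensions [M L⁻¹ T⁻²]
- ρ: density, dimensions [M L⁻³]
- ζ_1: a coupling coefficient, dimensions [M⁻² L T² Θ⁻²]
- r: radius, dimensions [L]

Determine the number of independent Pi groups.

3

There are 7 variables and 4 base dimensions (M, L, T, Θ).
The dimension matrix has rank 4.
Independent dimensionless groups: 7 − 4 = 3.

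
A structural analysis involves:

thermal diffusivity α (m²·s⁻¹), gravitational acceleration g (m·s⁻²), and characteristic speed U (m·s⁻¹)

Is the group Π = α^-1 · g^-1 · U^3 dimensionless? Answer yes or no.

Sum the exponent of each base dimension across the product:
  M: −[α]_M − [g]_M + 3·[U]_M = −(0) − (0) + 3·(0) = 0
  L: −[α]_L − [g]_L + 3·[U]_L = −(2) − (1) + 3·(1) = 0
  T: −[α]_T − [g]_T + 3·[U]_T = −(-1) − (-2) + 3·(-1) = 0
All base exponents vanish — dimensionless.

yes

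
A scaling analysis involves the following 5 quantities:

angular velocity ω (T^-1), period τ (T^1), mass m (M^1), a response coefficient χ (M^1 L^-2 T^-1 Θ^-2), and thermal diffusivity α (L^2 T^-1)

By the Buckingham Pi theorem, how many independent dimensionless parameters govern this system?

There are 5 variables and 4 base dimensions (M, L, T, Θ).
The dimension matrix has rank 4.
Independent dimensionless groups: 5 − 4 = 1.

1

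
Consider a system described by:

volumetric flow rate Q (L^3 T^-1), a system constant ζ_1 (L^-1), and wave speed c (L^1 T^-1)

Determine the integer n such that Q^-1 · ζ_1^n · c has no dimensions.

-2

Balance the L exponent: (-1)·n from ζ_1, plus −(3) + (1) = -2 from the rest, must sum to zero.
−n − 2 = 0, so n = -2.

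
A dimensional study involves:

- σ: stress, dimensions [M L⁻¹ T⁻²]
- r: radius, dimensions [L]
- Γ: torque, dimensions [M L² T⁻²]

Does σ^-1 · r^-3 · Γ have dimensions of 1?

Sum the exponent of each base dimension across the product:
  M: −[σ]_M − 3·[r]_M + [Γ]_M = −(1) − 3·(0) + (1) = 0
  L: −[σ]_L − 3·[r]_L + [Γ]_L = −(-1) − 3·(1) + (2) = 0
  T: −[σ]_T − 3·[r]_T + [Γ]_T = −(-2) − 3·(0) + (-2) = 0
  I: −[σ]_I − 3·[r]_I + [Γ]_I = −(0) − 3·(0) + (0) = 0
All base exponents vanish — dimensionless.

yes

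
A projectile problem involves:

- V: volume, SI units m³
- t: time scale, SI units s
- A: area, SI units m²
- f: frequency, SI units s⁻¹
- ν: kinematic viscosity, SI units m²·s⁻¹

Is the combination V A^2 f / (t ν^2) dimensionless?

Sum the exponent of each base dimension across the product:
  L: [V]_L − [t]_L + 2·[A]_L + [f]_L − 2·[ν]_L = (3) − (0) + 2·(2) + (0) − 2·(2) = 3
  T: [V]_T − [t]_T + 2·[A]_T + [f]_T − 2·[ν]_T = (0) − (1) + 2·(0) + (-1) − 2·(-1) = 0
Net dimensions [L³] ≠ [1] — not dimensionless.

no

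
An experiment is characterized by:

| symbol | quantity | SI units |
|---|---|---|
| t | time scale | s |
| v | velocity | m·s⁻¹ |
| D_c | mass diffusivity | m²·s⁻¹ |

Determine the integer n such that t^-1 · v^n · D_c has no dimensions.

-2

Balance the L exponent: (1)·n from v, plus −(0) + (2) = 2 from the rest, must sum to zero.
n + 2 = 0, so n = -2.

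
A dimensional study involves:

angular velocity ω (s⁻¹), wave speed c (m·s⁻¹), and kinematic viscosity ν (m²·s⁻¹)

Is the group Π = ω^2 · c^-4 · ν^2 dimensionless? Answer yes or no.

Sum the exponent of each base dimension across the product:
  M: 2·[ω]_M − 4·[c]_M + 2·[ν]_M = 2·(0) − 4·(0) + 2·(0) = 0
  L: 2·[ω]_L − 4·[c]_L + 2·[ν]_L = 2·(0) − 4·(1) + 2·(2) = 0
  T: 2·[ω]_T − 4·[c]_T + 2·[ν]_T = 2·(-1) − 4·(-1) + 2·(-1) = 0
All base exponents vanish — dimensionless.

yes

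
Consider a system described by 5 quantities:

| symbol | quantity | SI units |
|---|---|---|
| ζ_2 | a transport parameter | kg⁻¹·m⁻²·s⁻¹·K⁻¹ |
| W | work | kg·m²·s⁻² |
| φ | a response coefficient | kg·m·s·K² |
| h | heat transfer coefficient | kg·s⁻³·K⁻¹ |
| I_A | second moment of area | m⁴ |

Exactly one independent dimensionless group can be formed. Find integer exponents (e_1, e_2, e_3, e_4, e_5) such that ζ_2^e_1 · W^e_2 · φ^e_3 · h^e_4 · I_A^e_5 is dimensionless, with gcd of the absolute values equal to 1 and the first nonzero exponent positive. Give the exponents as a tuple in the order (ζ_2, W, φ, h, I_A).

(1, -4, 2, 3, 2)

M: e_1·(-1) + e_2·(1) + e_3·(1) + e_4·(1) + e_5·(0) = 0
L: e_1·(-2) + e_2·(2) + e_3·(1) + e_4·(0) + e_5·(4) = 0
T: e_1·(-1) + e_2·(-2) + e_3·(1) + e_4·(-3) + e_5·(0) = 0
Θ: e_1·(-1) + e_2·(0) + e_3·(2) + e_4·(-1) + e_5·(0) = 0
Solving this homogeneous linear system for the smallest-integer solution (first nonzero entry positive) gives (1, -4, 2, 3, 2).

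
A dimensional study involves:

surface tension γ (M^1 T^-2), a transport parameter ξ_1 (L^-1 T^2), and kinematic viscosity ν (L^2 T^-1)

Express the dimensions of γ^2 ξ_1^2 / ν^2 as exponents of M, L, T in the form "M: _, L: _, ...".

M: 2, L: -6, T: 2

Collect each base-dimension exponent across the product:
  M: 2·(1) + 2·(0) − 2·(0) = 2
  L: 2·(0) + 2·(-1) − 2·(2) = -6
  T: 2·(-2) + 2·(2) − 2·(-1) = 2
So the dimensions are [M² L⁻⁶ T²].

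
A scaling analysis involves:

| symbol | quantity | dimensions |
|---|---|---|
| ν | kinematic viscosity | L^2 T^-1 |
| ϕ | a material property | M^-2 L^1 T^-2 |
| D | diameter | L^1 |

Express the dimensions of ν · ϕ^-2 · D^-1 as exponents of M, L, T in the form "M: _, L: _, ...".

M: 4, L: -1, T: 3

Collect each base-dimension exponent across the product:
  M: (0) − 2·(-2) − (0) = 4
  L: (2) − 2·(1) − (1) = -1
  T: (-1) − 2·(-2) − (0) = 3
So the dimensions are [M⁴ L⁻¹ T³].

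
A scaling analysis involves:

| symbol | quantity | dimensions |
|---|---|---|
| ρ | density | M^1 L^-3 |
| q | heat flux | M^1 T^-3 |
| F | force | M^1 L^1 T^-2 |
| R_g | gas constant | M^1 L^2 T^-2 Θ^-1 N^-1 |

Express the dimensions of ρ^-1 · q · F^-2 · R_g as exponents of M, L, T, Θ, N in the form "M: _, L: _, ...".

M: -1, L: 3, T: -1, Θ: -1, N: -1

Collect each base-dimension exponent across the product:
  M: −(1) + (1) − 2·(1) + (1) = -1
  L: −(-3) + (0) − 2·(1) + (2) = 3
  T: −(0) + (-3) − 2·(-2) + (-2) = -1
  Θ: −(0) + (0) − 2·(0) + (-1) = -1
  N: −(0) + (0) − 2·(0) + (-1) = -1
So the dimensions are [M⁻¹ L³ T⁻¹ Θ⁻¹ N⁻¹].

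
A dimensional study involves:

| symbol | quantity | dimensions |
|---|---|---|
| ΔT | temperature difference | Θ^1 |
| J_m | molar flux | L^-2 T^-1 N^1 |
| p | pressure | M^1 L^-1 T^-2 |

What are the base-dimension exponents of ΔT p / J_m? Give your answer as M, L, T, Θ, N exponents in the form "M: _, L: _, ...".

M: 1, L: 1, T: -1, Θ: 1, N: -1

Collect each base-dimension exponent across the product:
  M: (0) − (0) + (1) = 1
  L: (0) − (-2) + (-1) = 1
  T: (0) − (-1) + (-2) = -1
  Θ: (1) − (0) + (0) = 1
  N: (0) − (1) + (0) = -1
So the dimensions are [M L T⁻¹ Θ N⁻¹].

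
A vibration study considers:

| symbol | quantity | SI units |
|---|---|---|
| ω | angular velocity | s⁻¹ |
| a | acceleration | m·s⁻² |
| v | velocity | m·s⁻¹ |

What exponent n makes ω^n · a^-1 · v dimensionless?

1

Balance the T exponent: (-1)·n from ω, plus −(-2) + (-1) = 1 from the rest, must sum to zero.
−n + 1 = 0, so n = 1.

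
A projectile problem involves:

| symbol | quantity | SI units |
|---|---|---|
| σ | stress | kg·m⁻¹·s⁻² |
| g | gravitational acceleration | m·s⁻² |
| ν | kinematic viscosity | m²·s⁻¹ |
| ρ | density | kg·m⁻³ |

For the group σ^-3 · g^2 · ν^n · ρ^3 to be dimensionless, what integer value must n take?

2

Balance the L exponent: (2)·n from ν, plus −3·(-1) + 2·(1) + 3·(-3) = -4 from the rest, must sum to zero.
2n − 4 = 0, so n = 2.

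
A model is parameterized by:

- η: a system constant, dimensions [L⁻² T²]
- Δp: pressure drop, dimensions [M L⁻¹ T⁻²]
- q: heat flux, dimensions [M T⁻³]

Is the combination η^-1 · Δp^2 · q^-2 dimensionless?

Sum the exponent of each base dimension across the product:
  M: −[η]_M + 2·[Δp]_M − 2·[q]_M = −(0) + 2·(1) − 2·(1) = 0
  L: −[η]_L + 2·[Δp]_L − 2·[q]_L = −(-2) + 2·(-1) − 2·(0) = 0
  T: −[η]_T + 2·[Δp]_T − 2·[q]_T = −(2) + 2·(-2) − 2·(-3) = 0
  N: −[η]_N + 2·[Δp]_N − 2·[q]_N = −(0) + 2·(0) − 2·(0) = 0
All base exponents vanish — dimensionless.

yes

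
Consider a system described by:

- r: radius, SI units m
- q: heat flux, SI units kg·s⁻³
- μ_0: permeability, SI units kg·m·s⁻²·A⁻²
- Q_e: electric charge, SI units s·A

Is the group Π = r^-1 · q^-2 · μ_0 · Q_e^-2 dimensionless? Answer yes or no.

Sum the exponent of each base dimension across the product:
  M: −[r]_M − 2·[q]_M + [μ_0]_M − 2·[Q_e]_M = −(0) − 2·(1) + (1) − 2·(0) = -1
  L: −[r]_L − 2·[q]_L + [μ_0]_L − 2·[Q_e]_L = −(1) − 2·(0) + (1) − 2·(0) = 0
  T: −[r]_T − 2·[q]_T + [μ_0]_T − 2·[Q_e]_T = −(0) − 2·(-3) + (-2) − 2·(1) = 2
  I: −[r]_I − 2·[q]_I + [μ_0]_I − 2·[Q_e]_I = −(0) − 2·(0) + (-2) − 2·(1) = -4
Net dimensions [M⁻¹ T² I⁻⁴] ≠ [1] — not dimensionless.

no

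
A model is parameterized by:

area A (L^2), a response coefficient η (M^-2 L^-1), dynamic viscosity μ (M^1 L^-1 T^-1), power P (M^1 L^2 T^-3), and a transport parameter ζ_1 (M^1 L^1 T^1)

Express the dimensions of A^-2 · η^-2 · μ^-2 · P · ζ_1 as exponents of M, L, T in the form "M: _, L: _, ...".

M: 4, L: 3, T: 0

Collect each base-dimension exponent across the product:
  M: −2·(0) − 2·(-2) − 2·(1) + (1) + (1) = 4
  L: −2·(2) − 2·(-1) − 2·(-1) + (2) + (1) = 3
  T: −2·(0) − 2·(0) − 2·(-1) + (-3) + (1) = 0
So the dimensions are [M⁴ L³].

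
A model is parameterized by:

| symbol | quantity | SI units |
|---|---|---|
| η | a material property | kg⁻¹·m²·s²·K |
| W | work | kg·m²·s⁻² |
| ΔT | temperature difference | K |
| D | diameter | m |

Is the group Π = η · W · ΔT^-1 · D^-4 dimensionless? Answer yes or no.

yes

Sum the exponent of each base dimension across the product:
  M: [η]_M + [W]_M − [ΔT]_M − 4·[D]_M = (-1) + (1) − (0) − 4·(0) = 0
  L: [η]_L + [W]_L − [ΔT]_L − 4·[D]_L = (2) + (2) − (0) − 4·(1) = 0
  T: [η]_T + [W]_T − [ΔT]_T − 4·[D]_T = (2) + (-2) − (0) − 4·(0) = 0
  Θ: [η]_Θ + [W]_Θ − [ΔT]_Θ − 4·[D]_Θ = (1) + (0) − (1) − 4·(0) = 0
All base exponents vanish — dimensionless.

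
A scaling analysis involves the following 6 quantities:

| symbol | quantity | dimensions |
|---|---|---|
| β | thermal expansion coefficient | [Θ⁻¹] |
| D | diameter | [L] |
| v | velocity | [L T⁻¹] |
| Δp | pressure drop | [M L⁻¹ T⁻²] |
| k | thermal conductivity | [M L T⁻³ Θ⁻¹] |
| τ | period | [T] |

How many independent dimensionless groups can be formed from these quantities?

There are 6 variables and 4 base dimensions (M, L, T, Θ).
The dimension matrix has rank 4.
Independent dimensionless groups: 6 − 4 = 2.

2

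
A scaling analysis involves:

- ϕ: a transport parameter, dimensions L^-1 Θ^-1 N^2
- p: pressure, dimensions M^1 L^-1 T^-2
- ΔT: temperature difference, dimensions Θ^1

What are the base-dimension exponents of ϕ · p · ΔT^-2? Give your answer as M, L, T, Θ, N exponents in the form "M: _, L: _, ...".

M: 1, L: -2, T: -2, Θ: -3, N: 2

Collect each base-dimension exponent across the product:
  M: (0) + (1) − 2·(0) = 1
  L: (-1) + (-1) − 2·(0) = -2
  T: (0) + (-2) − 2·(0) = -2
  Θ: (-1) + (0) − 2·(1) = -3
  N: (2) + (0) − 2·(0) = 2
So the dimensions are [M L⁻² T⁻² Θ⁻³ N²].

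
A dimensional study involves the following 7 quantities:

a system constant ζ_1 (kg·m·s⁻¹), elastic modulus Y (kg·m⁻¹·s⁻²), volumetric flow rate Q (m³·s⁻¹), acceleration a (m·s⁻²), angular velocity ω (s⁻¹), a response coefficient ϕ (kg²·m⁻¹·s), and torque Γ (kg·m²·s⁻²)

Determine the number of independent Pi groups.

4

There are 7 variables and 3 base dimensions (M, L, T).
The dimension matrix has rank 3.
Independent dimensionless groups: 7 − 3 = 4.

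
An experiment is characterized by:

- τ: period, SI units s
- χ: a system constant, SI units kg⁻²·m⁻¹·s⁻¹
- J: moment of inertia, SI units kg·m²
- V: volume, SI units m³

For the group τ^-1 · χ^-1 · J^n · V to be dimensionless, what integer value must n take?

-2

Balance the M exponent: (1)·n from J, plus −(0) − (-2) + (0) = 2 from the rest, must sum to zero.
n + 2 = 0, so n = -2.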